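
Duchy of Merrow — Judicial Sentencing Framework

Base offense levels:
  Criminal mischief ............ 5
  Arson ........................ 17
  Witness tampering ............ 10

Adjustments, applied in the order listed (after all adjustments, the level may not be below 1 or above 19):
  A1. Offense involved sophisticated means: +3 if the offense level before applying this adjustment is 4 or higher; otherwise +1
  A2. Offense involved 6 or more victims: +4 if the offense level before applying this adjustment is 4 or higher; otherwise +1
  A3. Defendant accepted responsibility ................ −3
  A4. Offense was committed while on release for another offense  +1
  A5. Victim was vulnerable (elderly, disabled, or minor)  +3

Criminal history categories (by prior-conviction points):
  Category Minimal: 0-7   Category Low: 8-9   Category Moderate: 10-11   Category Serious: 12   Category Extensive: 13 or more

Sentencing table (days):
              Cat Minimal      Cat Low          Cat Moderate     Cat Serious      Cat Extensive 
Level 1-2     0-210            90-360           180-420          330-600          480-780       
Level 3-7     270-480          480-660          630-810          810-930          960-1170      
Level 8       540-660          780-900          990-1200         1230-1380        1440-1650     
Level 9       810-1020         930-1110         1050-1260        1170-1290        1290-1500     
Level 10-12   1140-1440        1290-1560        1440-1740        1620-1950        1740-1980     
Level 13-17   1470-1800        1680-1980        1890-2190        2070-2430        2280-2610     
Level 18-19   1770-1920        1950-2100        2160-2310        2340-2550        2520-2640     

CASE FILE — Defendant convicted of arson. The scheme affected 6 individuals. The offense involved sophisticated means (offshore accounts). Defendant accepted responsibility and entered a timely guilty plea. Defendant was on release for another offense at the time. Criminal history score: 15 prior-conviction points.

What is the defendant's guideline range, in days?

Base offense level for arson: 17.
A1 applies (level before this adjustment is 17 ≥ 4, so +3): 17 + 3 = 20.
A2 applies (level before this adjustment is 20 ≥ 4, so +4): 20 + 4 = 24.
A3 applies: 24 − 3 = 21.
A4 applies: 21 + 1 = 22.
A5 does not apply.
Level 22 exceeds the maximum of 19; capped at 19.
Final offense level: 19.
Criminal history: 15 prior points → Category Extensive (13+).
Level 19 falls in the 18-19 band.
Grid: Level 18-19 × Category Extensive = 2520-2640 days.

2520-2640 days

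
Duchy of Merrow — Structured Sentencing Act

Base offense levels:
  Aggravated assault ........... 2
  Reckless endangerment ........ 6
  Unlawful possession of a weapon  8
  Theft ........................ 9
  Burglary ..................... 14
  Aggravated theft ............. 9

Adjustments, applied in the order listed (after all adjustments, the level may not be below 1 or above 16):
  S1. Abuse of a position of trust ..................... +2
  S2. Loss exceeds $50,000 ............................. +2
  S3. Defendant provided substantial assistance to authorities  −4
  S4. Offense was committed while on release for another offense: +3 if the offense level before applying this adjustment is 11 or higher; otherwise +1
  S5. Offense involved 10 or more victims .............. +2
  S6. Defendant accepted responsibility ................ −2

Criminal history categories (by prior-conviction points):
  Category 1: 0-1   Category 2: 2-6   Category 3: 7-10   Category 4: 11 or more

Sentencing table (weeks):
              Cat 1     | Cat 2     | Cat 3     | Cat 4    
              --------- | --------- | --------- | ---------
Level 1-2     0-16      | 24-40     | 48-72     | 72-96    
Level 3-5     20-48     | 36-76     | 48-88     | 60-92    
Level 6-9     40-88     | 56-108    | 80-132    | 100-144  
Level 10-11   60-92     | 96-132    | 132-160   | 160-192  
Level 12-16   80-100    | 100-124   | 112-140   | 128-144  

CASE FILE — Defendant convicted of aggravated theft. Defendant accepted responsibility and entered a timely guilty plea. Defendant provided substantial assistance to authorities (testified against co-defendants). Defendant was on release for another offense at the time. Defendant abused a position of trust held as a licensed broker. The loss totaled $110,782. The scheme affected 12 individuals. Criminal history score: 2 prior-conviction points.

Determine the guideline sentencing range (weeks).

Base offense level for aggravated theft: 9.
S1 applies: 9 + 2 = 11.
S2 applies: 11 + 2 = 13.
S3 applies: 13 − 4 = 9.
S4 applies (level before this adjustment is 9 < 11, so +1): 9 + 1 = 10.
S5 applies: 10 + 2 = 12.
S6 applies: 12 − 2 = 10.
Final offense level: 10.
Criminal history: 2 prior points → Category 2 (2-6).
Level 10 falls in the 10-11 band.
Grid: Level 10-11 × Category 2 = 96-132 weeks.

96-132 weeks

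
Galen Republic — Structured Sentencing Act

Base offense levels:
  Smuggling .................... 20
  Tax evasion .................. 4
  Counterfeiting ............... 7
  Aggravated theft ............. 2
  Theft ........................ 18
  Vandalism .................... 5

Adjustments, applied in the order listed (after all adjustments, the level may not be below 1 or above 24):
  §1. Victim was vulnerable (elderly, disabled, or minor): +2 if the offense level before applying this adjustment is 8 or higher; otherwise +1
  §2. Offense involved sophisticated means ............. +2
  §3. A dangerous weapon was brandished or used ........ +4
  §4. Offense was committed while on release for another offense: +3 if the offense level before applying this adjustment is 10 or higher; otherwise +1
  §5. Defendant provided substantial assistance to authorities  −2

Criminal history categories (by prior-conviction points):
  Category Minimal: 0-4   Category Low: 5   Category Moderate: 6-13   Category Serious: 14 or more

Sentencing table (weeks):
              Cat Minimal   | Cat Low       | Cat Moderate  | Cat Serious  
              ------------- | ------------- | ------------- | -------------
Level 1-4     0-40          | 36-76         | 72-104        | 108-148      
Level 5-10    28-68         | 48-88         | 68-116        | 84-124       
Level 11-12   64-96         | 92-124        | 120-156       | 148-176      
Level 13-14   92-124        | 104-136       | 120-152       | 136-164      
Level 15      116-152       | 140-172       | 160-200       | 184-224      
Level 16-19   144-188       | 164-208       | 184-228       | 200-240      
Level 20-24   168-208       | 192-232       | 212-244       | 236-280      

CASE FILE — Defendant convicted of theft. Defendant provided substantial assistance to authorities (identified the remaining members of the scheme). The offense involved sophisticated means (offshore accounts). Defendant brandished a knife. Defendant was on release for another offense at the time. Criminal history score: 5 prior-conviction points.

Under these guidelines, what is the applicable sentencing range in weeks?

Base offense level for theft: 18.
§2 applies: 18 + 2 = 20.
§3 applies: 20 + 4 = 24.
§4 applies (level before this adjustment is 24 ≥ 10, so +3): 24 + 3 = 27.
§5 applies: 27 − 2 = 25.
Level 25 exceeds the maximum of 24; capped at 24.
Final offense level: 24.
Criminal history: 5 prior points → Category Low (5).
Level 24 falls in the 20-24 band.
Grid: Level 20-24 × Category Low = 192-232 weeks.

192-232 weeks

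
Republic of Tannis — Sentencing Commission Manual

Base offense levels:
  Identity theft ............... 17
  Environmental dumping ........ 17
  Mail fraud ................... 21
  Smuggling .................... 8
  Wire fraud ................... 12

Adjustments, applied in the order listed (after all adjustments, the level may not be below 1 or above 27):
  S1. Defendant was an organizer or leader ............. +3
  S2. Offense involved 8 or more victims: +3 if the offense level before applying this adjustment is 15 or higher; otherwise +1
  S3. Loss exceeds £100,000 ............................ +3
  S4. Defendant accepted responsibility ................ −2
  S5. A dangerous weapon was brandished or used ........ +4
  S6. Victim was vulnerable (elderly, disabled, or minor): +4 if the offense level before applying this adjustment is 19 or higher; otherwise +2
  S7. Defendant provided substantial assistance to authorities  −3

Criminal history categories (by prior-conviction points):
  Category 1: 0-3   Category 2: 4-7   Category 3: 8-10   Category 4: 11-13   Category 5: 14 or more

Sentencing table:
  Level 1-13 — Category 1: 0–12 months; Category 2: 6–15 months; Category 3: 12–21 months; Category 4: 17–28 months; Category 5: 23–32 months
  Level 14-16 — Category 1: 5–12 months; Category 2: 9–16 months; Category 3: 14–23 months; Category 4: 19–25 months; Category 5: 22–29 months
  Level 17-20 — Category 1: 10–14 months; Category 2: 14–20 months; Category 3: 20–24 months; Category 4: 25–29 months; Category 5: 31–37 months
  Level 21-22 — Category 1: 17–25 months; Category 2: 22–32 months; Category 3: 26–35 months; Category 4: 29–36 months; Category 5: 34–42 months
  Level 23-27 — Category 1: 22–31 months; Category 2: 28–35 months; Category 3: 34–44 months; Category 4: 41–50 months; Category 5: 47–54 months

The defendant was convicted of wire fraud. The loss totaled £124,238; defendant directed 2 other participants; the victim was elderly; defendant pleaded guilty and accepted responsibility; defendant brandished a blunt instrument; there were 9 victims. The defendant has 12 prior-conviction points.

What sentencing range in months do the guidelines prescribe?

Base offense level for wire fraud: 12.
S1 applies: 12 + 3 = 15.
S2 applies (level before this adjustment is 15 ≥ 15, so +3): 15 + 3 = 18.
S3 applies: 18 + 3 = 21.
S4 applies: 21 − 2 = 19.
S5 applies: 19 + 4 = 23.
S6 applies (level before this adjustment is 23 ≥ 19, so +4): 23 + 4 = 27.
Final offense level: 27.
Criminal history: 12 prior points → Category 4 (11-13).
Level 27 falls in the 23-27 band.
Grid: Level 23-27 × Category 4 = 41-50 months.

41-50 months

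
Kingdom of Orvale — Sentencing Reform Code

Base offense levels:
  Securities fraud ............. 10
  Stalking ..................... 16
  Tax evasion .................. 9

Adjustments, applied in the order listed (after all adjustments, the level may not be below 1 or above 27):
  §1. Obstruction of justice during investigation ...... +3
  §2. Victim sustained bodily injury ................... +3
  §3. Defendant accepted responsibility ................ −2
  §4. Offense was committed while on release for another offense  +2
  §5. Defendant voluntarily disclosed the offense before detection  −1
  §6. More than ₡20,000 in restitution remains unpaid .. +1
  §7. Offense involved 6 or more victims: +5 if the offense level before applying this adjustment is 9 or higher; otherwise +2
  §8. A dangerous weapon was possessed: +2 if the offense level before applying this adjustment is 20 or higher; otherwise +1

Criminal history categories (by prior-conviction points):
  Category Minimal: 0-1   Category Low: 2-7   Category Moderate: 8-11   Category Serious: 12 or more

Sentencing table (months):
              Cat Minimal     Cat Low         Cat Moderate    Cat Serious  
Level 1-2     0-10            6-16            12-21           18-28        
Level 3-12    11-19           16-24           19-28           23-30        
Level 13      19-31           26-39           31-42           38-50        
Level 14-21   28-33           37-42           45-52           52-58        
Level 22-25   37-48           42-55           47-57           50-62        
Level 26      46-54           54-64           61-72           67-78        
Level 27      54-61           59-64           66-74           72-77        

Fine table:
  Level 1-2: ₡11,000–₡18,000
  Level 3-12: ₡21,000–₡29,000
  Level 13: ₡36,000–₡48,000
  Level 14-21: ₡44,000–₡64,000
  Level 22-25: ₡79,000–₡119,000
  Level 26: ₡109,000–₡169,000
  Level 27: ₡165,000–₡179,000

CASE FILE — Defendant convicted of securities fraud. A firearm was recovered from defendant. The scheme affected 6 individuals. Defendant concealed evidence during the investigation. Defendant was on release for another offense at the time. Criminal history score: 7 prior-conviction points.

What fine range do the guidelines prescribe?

Base offense level for securities fraud: 10.
§1 applies: 10 + 3 = 13.
§4 applies: 13 + 2 = 15.
§6 does not apply.
§7 applies (level before this adjustment is 15 ≥ 9, so +5): 15 + 5 = 20.
§8 applies (level before this adjustment is 20 ≥ 20, so +2): 20 + 2 = 22.
Final offense level: 22.
Level 22 falls in the 22-25 band.
Fine table: Level 22-25 → ₡79,000–₡119,000.

₡79,000–₡119,000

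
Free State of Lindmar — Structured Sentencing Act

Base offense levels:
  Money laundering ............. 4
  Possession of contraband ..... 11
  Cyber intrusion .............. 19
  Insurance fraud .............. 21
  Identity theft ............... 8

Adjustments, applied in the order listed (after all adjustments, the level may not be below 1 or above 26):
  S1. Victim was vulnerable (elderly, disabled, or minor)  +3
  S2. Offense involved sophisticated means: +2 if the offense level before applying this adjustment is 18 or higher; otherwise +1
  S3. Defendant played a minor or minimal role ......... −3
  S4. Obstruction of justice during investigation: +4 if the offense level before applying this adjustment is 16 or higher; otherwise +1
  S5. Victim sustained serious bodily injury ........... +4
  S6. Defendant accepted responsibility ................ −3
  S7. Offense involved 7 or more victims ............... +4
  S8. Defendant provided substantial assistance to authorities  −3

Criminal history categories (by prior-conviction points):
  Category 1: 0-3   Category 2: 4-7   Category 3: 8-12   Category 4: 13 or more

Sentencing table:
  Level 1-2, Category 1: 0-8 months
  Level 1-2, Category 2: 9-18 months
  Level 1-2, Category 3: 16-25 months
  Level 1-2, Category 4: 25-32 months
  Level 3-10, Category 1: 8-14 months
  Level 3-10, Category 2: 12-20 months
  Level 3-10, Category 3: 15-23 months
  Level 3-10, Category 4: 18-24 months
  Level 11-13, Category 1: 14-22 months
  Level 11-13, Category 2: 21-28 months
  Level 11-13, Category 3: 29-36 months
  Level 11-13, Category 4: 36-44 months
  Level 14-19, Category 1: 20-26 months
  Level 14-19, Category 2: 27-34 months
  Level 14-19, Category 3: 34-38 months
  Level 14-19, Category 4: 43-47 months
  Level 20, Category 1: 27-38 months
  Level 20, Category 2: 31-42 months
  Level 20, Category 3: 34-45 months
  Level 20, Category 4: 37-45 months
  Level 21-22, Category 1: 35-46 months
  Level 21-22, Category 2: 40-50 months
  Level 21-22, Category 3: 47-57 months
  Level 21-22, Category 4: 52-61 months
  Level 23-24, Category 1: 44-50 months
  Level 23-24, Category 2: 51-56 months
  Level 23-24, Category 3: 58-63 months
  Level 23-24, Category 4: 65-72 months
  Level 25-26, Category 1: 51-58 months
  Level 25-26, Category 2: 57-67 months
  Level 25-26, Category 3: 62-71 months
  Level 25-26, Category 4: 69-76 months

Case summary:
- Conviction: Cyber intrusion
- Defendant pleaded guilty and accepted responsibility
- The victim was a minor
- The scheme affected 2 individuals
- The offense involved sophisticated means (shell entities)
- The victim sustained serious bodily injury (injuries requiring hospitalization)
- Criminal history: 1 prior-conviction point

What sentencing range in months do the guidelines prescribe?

51-58 months

Base offense level for cyber intrusion: 19.
S1 applies: 19 + 3 = 22.
S2 applies (level before this adjustment is 22 ≥ 18, so +2): 22 + 2 = 24.
S3 does not apply.
S5 applies: 24 + 4 = 28.
S6 applies: 28 − 3 = 25.
S7 does not apply.
S8 does not apply.
Final offense level: 25.
Criminal history: 1 prior point → Category 1 (0-3).
Level 25 falls in the 25-26 band.
Grid: Level 25-26 × Category 1 = 51-58 months.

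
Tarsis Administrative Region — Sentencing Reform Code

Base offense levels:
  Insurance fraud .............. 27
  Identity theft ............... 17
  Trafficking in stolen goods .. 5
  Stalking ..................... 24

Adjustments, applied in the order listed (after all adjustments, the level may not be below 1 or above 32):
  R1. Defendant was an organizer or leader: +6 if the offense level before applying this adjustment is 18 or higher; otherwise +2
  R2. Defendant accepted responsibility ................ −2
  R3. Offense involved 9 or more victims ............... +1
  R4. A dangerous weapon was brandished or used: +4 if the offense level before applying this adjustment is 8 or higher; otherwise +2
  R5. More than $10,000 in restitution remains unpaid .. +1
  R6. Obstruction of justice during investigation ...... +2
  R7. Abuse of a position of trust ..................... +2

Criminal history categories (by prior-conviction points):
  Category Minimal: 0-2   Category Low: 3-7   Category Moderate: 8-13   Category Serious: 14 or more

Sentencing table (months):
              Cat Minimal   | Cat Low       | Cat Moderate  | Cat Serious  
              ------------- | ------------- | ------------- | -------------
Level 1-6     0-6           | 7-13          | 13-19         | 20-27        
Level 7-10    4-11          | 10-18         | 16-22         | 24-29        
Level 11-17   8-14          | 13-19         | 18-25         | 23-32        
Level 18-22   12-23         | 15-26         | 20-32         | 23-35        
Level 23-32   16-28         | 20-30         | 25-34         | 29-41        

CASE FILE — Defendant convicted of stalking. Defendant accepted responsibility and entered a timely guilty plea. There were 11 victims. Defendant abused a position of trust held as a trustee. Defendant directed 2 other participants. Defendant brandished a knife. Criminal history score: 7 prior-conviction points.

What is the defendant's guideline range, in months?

20-30 months

Base offense level for stalking: 24.
R1 applies (level before this adjustment is 24 ≥ 18, so +6): 24 + 6 = 30.
R2 applies: 30 − 2 = 28.
R3 applies: 28 + 1 = 29.
R4 applies (level before this adjustment is 29 ≥ 8, so +4): 29 + 4 = 33.
R5 does not apply.
R6 does not apply.
R7 applies: 33 + 2 = 35.
Level 35 exceeds the maximum of 32; capped at 32.
Final offense level: 32.
Criminal history: 7 prior points → Category Low (3-7).
Level 32 falls in the 23-32 band.
Grid: Level 23-32 × Category Low = 20-30 months.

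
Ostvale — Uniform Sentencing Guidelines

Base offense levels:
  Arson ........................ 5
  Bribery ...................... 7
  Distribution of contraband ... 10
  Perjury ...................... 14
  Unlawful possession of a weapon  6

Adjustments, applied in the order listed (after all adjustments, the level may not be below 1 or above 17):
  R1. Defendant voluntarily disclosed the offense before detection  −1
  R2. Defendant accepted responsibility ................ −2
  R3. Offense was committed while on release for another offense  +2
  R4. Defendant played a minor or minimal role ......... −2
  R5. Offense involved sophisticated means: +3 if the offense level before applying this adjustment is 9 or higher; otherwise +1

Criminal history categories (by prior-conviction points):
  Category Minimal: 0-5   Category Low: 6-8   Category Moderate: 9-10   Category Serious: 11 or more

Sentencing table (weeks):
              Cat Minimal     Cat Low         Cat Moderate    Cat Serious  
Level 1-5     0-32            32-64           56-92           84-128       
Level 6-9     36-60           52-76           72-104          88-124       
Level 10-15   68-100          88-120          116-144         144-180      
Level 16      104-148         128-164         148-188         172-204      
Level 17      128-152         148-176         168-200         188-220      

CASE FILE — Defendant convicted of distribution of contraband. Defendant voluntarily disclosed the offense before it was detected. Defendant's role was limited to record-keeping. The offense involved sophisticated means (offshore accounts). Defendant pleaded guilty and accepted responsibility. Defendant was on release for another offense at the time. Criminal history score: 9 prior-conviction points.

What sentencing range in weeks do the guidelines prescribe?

Base offense level for distribution of contraband: 10.
R1 applies: 10 − 1 = 9.
R2 applies: 9 − 2 = 7.
R3 applies: 7 + 2 = 9.
R4 applies: 9 − 2 = 7.
R5 applies (level before this adjustment is 7 < 9, so +1): 7 + 1 = 8.
Final offense level: 8.
Criminal history: 9 prior points → Category Moderate (9-10).
Level 8 falls in the 6-9 band.
Grid: Level 6-9 × Category Moderate = 72-104 weeks.

72-104 weeks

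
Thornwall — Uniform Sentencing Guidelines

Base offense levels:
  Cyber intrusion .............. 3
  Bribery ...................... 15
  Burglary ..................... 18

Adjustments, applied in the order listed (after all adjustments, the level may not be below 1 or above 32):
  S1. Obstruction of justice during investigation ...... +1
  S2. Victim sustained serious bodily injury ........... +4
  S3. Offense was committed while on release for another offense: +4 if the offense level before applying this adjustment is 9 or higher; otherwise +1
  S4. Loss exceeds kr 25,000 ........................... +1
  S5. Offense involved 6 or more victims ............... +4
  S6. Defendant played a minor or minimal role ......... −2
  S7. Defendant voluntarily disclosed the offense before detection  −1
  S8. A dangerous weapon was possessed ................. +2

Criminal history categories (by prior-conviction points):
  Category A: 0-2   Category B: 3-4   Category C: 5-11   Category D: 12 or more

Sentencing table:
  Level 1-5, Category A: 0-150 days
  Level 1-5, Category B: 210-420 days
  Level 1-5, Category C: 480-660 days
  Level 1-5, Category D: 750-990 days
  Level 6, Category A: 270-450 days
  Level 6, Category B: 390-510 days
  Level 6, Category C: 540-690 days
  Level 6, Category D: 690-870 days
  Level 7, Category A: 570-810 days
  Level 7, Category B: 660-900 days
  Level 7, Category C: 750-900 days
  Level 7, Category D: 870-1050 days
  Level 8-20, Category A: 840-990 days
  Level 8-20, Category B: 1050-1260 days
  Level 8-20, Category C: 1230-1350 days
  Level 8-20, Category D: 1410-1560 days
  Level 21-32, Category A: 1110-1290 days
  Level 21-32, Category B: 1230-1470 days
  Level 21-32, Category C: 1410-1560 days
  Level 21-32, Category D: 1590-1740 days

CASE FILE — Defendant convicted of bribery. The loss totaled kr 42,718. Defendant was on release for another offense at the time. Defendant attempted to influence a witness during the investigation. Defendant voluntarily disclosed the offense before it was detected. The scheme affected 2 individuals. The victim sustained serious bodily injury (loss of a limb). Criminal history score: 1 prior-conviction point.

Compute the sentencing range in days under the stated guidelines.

1110-1290 days

Base offense level for bribery: 15.
S1 applies: 15 + 1 = 16.
S2 applies: 16 + 4 = 20.
S3 applies (level before this adjustment is 20 ≥ 9, so +4): 20 + 4 = 24.
S4 applies: 24 + 1 = 25.
S5 does not apply.
S6 does not apply.
S7 applies: 25 − 1 = 24.
Final offense level: 24.
Criminal history: 1 prior point → Category A (0-2).
Level 24 falls in the 21-32 band.
Grid: Level 21-32 × Category A = 1110-1290 days.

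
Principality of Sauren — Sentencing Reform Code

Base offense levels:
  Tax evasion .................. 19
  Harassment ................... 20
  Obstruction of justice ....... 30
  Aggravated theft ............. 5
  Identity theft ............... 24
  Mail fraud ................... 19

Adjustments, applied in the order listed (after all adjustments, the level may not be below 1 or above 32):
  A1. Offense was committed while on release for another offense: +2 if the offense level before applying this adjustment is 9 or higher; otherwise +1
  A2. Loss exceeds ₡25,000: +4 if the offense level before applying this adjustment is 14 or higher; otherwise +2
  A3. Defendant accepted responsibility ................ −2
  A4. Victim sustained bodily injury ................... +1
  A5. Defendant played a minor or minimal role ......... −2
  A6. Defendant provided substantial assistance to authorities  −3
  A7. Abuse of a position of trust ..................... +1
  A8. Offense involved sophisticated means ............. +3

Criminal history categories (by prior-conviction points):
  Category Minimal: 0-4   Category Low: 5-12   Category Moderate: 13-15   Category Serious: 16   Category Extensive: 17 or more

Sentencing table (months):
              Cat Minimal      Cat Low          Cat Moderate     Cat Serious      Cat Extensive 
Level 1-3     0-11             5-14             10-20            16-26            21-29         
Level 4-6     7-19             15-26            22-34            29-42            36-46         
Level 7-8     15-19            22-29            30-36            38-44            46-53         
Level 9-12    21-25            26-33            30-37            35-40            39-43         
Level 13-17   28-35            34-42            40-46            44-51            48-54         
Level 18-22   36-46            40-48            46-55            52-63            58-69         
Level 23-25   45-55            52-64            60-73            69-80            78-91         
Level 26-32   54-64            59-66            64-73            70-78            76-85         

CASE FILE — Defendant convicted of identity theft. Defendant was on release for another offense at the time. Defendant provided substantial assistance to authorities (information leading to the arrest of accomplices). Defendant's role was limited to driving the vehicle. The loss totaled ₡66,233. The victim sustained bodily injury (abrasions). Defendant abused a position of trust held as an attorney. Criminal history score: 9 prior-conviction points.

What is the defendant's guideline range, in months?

Base offense level for identity theft: 24.
A1 applies (level before this adjustment is 24 ≥ 9, so +2): 24 + 2 = 26.
A2 applies (level before this adjustment is 26 ≥ 14, so +4): 26 + 4 = 30.
A4 applies: 30 + 1 = 31.
A5 applies: 31 − 2 = 29.
A6 applies: 29 − 3 = 26.
A7 applies: 26 + 1 = 27.
A8 does not apply.
Final offense level: 27.
Criminal history: 9 prior points → Category Low (5-12).
Level 27 falls in the 26-32 band.
Grid: Level 26-32 × Category Low = 59-66 months.

59-66 months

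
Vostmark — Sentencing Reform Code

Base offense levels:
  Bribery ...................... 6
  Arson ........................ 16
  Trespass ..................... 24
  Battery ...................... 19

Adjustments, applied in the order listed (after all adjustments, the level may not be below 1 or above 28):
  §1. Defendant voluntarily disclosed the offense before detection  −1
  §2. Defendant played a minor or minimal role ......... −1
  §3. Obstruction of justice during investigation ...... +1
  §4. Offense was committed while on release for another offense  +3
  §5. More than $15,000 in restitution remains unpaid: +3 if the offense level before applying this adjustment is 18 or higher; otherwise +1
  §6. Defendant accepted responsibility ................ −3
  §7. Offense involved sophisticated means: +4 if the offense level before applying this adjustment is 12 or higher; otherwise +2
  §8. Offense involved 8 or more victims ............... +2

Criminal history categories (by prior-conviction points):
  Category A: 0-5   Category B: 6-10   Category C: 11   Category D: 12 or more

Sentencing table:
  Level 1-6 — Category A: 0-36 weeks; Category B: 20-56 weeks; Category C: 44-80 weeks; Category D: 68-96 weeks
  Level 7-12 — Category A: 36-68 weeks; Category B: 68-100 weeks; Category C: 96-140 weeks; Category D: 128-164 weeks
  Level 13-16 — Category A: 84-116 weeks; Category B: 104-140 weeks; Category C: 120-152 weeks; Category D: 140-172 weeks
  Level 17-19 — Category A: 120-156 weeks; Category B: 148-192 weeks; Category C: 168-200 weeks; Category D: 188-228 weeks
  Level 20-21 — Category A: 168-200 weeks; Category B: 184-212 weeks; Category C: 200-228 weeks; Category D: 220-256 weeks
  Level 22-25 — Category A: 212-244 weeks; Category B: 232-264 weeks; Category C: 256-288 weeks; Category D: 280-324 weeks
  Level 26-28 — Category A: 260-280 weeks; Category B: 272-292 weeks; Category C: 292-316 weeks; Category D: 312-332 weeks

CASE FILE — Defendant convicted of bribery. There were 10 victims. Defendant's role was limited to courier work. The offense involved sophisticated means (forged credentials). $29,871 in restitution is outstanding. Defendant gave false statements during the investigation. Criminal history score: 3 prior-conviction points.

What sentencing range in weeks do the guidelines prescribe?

36-68 weeks

Base offense level for bribery: 6.
§2 applies: 6 − 1 = 5.
§3 applies: 5 + 1 = 6.
§5 applies (level before this adjustment is 6 < 18, so +1): 6 + 1 = 7.
§7 applies (level before this adjustment is 7 < 12, so +2): 7 + 2 = 9.
§8 applies: 9 + 2 = 11.
Final offense level: 11.
Criminal history: 3 prior points → Category A (0-5).
Level 11 falls in the 7-12 band.
Grid: Level 7-12 × Category A = 36-68 weeks.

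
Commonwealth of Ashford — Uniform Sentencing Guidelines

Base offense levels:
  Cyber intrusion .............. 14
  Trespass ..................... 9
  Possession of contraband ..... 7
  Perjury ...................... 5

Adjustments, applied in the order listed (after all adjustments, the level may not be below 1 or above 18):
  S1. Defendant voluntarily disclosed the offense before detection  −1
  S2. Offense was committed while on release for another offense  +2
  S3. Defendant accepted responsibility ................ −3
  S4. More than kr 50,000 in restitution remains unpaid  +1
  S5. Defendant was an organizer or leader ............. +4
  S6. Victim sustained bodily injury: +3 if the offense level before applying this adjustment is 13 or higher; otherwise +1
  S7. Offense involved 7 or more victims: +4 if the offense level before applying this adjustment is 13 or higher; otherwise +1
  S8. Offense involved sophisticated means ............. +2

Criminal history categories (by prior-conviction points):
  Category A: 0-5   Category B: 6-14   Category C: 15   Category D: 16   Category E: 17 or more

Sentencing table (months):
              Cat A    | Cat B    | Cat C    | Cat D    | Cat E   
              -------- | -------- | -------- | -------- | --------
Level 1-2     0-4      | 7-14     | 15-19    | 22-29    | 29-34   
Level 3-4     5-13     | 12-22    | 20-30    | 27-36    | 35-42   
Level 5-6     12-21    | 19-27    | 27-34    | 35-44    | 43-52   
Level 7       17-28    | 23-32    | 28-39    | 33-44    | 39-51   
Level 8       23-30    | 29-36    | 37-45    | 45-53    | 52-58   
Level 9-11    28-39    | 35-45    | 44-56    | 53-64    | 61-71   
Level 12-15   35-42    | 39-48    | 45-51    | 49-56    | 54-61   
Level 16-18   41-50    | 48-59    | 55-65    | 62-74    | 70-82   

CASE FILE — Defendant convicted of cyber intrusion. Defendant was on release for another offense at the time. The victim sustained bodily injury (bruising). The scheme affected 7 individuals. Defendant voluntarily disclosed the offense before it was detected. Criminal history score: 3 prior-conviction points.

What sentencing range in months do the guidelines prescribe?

41-50 months

Base offense level for cyber intrusion: 14.
S1 applies: 14 − 1 = 13.
S2 applies: 13 + 2 = 15.
S3 does not apply.
S4 does not apply.
S6 applies (level before this adjustment is 15 ≥ 13, so +3): 15 + 3 = 18.
S7 applies (level before this adjustment is 18 ≥ 13, so +4): 18 + 4 = 22.
Level 22 exceeds the maximum of 18; capped at 18.
Final offense level: 18.
Criminal history: 3 prior points → Category A (0-5).
Level 18 falls in the 16-18 band.
Grid: Level 16-18 × Category A = 41-50 months.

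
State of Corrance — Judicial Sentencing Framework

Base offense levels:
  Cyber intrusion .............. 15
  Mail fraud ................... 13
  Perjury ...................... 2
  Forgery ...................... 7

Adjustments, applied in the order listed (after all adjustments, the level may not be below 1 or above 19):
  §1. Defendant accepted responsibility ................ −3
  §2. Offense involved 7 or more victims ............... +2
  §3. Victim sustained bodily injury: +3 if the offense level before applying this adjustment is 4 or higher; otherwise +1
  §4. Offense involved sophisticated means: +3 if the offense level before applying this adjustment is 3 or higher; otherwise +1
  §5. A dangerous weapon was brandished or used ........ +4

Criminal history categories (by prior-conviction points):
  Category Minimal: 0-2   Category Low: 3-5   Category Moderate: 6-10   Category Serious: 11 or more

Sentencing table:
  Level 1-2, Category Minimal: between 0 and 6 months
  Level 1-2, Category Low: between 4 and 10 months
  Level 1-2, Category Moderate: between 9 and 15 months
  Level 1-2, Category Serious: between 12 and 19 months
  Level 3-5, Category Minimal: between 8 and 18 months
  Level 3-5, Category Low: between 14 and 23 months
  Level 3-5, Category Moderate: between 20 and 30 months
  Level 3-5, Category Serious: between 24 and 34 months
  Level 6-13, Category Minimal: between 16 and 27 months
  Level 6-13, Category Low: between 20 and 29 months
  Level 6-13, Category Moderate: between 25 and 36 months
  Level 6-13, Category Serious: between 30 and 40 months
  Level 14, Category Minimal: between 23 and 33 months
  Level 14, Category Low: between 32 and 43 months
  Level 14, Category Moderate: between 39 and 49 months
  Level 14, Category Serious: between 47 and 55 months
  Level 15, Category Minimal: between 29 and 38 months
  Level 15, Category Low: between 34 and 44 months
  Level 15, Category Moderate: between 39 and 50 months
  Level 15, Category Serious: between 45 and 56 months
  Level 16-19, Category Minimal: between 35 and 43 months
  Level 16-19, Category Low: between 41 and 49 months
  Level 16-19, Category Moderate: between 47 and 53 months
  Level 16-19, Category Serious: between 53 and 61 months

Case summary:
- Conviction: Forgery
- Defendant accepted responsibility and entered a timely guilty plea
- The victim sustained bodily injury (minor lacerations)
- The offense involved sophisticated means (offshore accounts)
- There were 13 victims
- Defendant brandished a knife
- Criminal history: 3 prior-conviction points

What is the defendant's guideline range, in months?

41-49 months

Base offense level for forgery: 7.
§1 applies: 7 − 3 = 4.
§2 applies: 4 + 2 = 6.
§3 applies (level before this adjustment is 6 ≥ 4, so +3): 6 + 3 = 9.
§4 applies (level before this adjustment is 9 ≥ 3, so +3): 9 + 3 = 12.
§5 applies: 12 + 4 = 16.
Final offense level: 16.
Criminal history: 3 prior points → Category Low (3-5).
Level 16 falls in the 16-19 band.
Grid: Level 16-19 × Category Low = 41-49 months.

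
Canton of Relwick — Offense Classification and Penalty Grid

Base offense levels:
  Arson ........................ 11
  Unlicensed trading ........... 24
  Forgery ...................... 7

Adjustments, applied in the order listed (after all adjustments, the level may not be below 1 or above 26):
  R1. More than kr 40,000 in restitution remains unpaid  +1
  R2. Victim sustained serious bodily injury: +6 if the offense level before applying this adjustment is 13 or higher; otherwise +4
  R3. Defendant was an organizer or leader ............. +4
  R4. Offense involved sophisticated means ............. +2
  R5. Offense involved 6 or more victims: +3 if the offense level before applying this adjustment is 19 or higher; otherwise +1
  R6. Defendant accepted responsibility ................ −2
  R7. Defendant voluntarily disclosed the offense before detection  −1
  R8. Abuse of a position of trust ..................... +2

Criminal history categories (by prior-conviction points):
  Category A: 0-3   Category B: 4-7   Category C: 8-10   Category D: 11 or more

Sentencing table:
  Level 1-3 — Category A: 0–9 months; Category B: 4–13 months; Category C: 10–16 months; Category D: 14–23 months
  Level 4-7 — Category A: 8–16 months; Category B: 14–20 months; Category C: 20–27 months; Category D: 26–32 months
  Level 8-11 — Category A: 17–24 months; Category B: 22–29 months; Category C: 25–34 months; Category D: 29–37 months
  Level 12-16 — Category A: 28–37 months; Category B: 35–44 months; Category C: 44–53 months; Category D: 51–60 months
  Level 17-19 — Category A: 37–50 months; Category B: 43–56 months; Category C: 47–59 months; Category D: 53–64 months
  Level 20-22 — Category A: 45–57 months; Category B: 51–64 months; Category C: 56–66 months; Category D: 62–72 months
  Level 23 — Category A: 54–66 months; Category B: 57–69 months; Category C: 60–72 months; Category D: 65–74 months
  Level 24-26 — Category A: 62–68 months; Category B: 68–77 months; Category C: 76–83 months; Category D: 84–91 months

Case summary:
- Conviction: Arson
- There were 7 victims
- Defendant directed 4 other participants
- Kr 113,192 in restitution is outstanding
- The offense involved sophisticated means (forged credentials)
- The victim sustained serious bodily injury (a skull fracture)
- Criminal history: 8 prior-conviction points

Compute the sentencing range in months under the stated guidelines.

76-83 months

Base offense level for arson: 11.
R1 applies: 11 + 1 = 12.
R2 applies (level before this adjustment is 12 < 13, so +4): 12 + 4 = 16.
R3 applies: 16 + 4 = 20.
R4 applies: 20 + 2 = 22.
R5 applies (level before this adjustment is 22 ≥ 19, so +3): 22 + 3 = 25.
R6 does not apply.
R7 does not apply.
Final offense level: 25.
Criminal history: 8 prior points → Category C (8-10).
Level 25 falls in the 24-26 band.
Grid: Level 24-26 × Category C = 76-83 months.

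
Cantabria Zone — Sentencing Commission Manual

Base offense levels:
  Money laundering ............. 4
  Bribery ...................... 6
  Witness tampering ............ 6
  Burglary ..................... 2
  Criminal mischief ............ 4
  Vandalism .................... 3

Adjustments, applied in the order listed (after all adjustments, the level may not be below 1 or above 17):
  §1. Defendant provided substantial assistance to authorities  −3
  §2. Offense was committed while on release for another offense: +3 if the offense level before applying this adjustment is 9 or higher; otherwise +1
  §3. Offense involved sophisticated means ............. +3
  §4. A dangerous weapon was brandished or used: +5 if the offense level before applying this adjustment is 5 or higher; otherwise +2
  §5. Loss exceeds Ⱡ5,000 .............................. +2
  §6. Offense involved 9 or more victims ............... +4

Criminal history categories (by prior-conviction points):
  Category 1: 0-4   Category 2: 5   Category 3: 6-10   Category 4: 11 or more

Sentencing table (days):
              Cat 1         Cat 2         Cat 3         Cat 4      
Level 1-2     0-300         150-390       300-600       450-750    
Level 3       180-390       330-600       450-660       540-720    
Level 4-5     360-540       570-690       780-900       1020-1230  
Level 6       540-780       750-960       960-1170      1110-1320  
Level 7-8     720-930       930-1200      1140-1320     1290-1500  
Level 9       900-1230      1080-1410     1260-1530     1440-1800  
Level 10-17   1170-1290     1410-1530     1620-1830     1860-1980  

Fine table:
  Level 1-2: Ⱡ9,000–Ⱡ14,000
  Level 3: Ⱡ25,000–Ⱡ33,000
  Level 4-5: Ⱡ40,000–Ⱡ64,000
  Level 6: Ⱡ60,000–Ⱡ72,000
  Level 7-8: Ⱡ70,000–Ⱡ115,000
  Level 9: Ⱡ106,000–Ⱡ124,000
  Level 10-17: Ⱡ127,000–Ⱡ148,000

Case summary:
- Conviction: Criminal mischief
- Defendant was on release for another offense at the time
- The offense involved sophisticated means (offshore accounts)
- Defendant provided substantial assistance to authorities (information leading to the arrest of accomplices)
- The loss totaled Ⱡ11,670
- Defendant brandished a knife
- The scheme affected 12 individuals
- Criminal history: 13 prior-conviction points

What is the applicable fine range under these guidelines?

Ⱡ127,000–Ⱡ148,000

Base offense level for criminal mischief: 4.
§1 applies: 4 − 3 = 1.
§2 applies (level before this adjustment is 1 < 9, so +1): 1 + 1 = 2.
§3 applies: 2 + 3 = 5.
§4 applies (level before this adjustment is 5 ≥ 5, so +5): 5 + 5 = 10.
§5 applies: 10 + 2 = 12.
§6 applies: 12 + 4 = 16.
Final offense level: 16.
Level 16 falls in the 10-17 band.
Fine table: Level 10-17 → Ⱡ127,000–Ⱡ148,000.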